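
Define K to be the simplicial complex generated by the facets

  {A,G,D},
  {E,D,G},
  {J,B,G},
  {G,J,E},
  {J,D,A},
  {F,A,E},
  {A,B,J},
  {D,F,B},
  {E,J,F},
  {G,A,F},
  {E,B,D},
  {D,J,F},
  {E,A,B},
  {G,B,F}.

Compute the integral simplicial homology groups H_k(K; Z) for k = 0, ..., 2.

H_0 ≅ Z,  H_1 ≅ Z^2,  H_2 ≅ Z.

Take the total order A < B < D < E < F < G < J on the vertex set. Then K (dimension 2) consists of the simplices:

  0-simplices (7): A, B, D, E, F, G, J
  1-simplices (21): AB, AD, AE, AF, AG, AJ, BD, BE, BF, BG, BJ, DE, DF, DG, DJ, EF, EG, EJ, FG, FJ, GJ
  2-simplices (14): ABE, ABJ, ADG, ADJ, AEF, AFG, BDE, BDF, BFG, BGJ, DEG, DFJ, EFJ, EGJ

giving chain groups C_0 ≅ Z^7, C_1 ≅ Z^21, C_2 ≅ Z^14.

The boundary map ∂_1: C_1 → C_0 sends each edge [p,q] (with p < q) to q − p. For instance
  ∂AE = E − A.
The resulting 7×21 matrix has rank 6, and its Smith normal form has invariant factors (1,1,1,1,1,1).

The boundary map ∂_2: C_2 → C_1 maps a triangle to the signed sum of its edges. For instance
  ∂EGJ = GJ − EJ + EG,
  ∂BDE = DE − BE + BD.
As a 21×14 matrix over Z this has rank 13, with invariant factors (1,1,1,1,1,1,1,1,1,1,1,1,1).

Computing H_k = (kernel of ∂_k) / (image of ∂_{k+1}):

  H_0: rank C_0 − rank ∂_1 = 7 − 6 = 1, and the invariant factors of ∂_1 are all 1, so H_0 = Z.
  H_1: rank ker ∂_1 − rank ∂_2 = (21 − 6) − 13 = 2, and the invariant factors of ∂_2 are all 1, so H_1 = Z^2.
  H_2: rank ker ∂_2 − rank ∂_3 = (14 − 13) − 0 = 1, and there is no ∂_3, so H_2 = Z.

(K is a triangulation of the torus T^2.)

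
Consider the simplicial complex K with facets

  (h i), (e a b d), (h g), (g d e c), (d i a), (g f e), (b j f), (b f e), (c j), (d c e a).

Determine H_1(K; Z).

We work with the vertex ordering a < b < c < d < e < f < g < h < i < j. The simplices of K, each written with vertices in increasing order, are:

  0-simplices (10): a, b, c, d, e, f, g, h, i, j
  1-simplices (22): ab, ac, ad, ae, ai, bd, be, bf, bj, cd, ce, cg, cj, de, dg, di, ef, eg, fg, fj, gh, hi
  2-simplices (14): abd, abe, acd, ace, ade, adi, bde, bef, bfj, cde, cdg, ceg, deg, efg
  3-simplices (3): abde, acde, cdeg

Hence C_0 ≅ Z^10, C_1 ≅ Z^22, C_2 ≅ Z^14, C_3 ≅ Z^3.

∂_1: C_1 → C_0 maps an edge to its endpoints' difference, ∂[p,q] = q − p. For instance
  ∂hi = i − h.
The 10×22 boundary matrix has rank 9 and Smith normal form diag(1,1,1,1,1,1,1,1,1).

Boundary ∂_2: C_2 → C_1 sends each 2-simplex [p,q,r] to [q,r] − [p,r] + [p,q]. For instance
  ∂ceg = eg − cg + ce,
  ∂ade = de − ae + ad.
The 22×14 boundary matrix has rank 11 and Smith normal form diag(1,1,1,1,1,1,1,1,1,1,1).

Boundary ∂_3: C_3 → C_2 sends each 3-simplex σ to the alternating sum Σ_i (−1)^i (σ with its i-th vertex removed). For instance
  ∂cdeg = deg − ceg + cdg − cde,
  ∂abde = bde − ade + abe − abd.
The resulting 14×3 matrix has rank 3, and its Smith normal form has invariant factors (1,1,1).

Reading off H_k = ker ∂_k / im ∂_{k+1}:

  H_1: rank ker ∂_1 − rank ∂_2 = (22 − 9) − 11 = 2, and the invariant factors of ∂_2 are all 1, so H_1 ≅ Z^2.

H_1 ≅ Z^2.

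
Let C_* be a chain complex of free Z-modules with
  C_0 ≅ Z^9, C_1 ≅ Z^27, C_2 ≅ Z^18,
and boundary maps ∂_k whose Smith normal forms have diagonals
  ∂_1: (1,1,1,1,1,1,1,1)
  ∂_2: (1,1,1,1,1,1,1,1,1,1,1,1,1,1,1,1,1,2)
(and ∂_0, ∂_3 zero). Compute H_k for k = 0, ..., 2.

H_0: b_0 = 9 − 0 − 8 = 1; torsion from ∂_1 factors > 1: none. So H_0 = Z.
H_1: b_1 = 27 − 8 − 18 = 1; torsion from ∂_2 factors > 1: [2]. So H_1 = Z ⊕ Z/2.
H_2: b_2 = 18 − 18 − 0 = 0; torsion from ∂_3 factors > 1: none. So H_2 = 0.

H_0 = Z,  H_1 = Z ⊕ Z/2,  H_2 = 0.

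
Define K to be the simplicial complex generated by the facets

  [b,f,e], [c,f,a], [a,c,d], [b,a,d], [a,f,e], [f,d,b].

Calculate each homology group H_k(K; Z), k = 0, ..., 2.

Order the vertices as a < b < c < d < e < f. Listing each simplex with vertices in this order, K has dimension 2 with simplices:

  0-simplices (6): a, b, c, d, e, f
  1-simplices (12): ab, ac, ad, ae, af, bd, be, bf, cd, cf, df, ef
  2-simplices (6): abd, acd, acf, aef, bdf, bef

so the chain groups are C_0 ≅ Z^6, C_1 ≅ Z^12, C_2 ≅ Z^6.

Boundary ∂_1: C_1 → C_0 is given by ∂[p,q] = [q] − [p]. For instance
  ∂cf = f − c.
The 6×12 boundary matrix has rank 5 and Smith normal form diag(1,1,1,1,1).

Boundary ∂_2: C_2 → C_1 maps a triangle to the signed sum of its edges. For instance
  ∂bdf = df − bf + bd,
  ∂acd = cd − ad + ac.
The resulting 12×6 matrix has rank 6, and its Smith normal form has invariant factors (1,1,1,1,1,1).

Reading off H_k = ker ∂_k / im ∂_{k+1}:

  H_0: rank C_0 − rank ∂_1 = 6 − 5 = 1, and the invariant factors of ∂_1 are all 1, so H_0 = Z.
  H_1: rank ker ∂_1 − rank ∂_2 = (12 − 5) − 6 = 1, and the invariant factors of ∂_2 are all 1, so H_1 = Z.
  H_2: rank ker ∂_2 − rank ∂_3 = (6 − 6) − 0 = 0, and there is no ∂_3, so H_2 = 0.

(K is a triangulation of the cylinder S^1 x I.)

H_0 ≅ Z,  H_1 ≅ Z,  H_2 = 0.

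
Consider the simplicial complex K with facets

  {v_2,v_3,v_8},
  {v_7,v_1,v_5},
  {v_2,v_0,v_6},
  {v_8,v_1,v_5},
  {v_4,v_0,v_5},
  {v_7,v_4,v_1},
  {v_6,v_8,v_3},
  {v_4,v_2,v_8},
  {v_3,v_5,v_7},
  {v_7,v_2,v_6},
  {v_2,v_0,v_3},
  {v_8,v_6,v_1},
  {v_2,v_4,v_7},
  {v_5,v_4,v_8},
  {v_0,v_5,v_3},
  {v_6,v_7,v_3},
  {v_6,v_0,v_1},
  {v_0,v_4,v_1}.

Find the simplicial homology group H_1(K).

H_1 = Z ⊕ Z/2.

Order the vertices as v_0 < v_1 < v_2 < v_3 < v_4 < v_5 < v_6 < v_7 < v_8. Listing each simplex with vertices in this order, K has dimension 2 with simplices:

  0-simplices (9): [v_0], [v_1], [v_2], [v_3], [v_4], [v_5], [v_6], [v_7], [v_8]
  1-simplices (27): (27 of them)
  2-simplices (18): (18 of them)

giving chain groups C_0 ≅ Z^9, C_1 ≅ Z^27, C_2 ≅ Z^18.

The boundary map ∂_1: C_1 → C_0 maps an edge to its endpoints' difference, ∂[p,q] = q − p. For instance
  ∂[v_4,v_5] = [v_5] − [v_4].
As a 9×27 matrix over Z this has rank 8, with invariant factors (1,1,1,1,1,1,1,1).

The boundary map ∂_2: C_2 → C_1 maps a triangle to the signed sum of its edges. For instance
  ∂[v_4,v_5,v_8] = [v_5,v_8] − [v_4,v_8] + [v_4,v_5],
  ∂[v_1,v_5,v_8] = [v_5,v_8] − [v_1,v_8] + [v_1,v_5].
The resulting 27×18 matrix has rank 18, and its Smith normal form has invariant factors (1,1,1,1,1,1,1,1,1,1,1,1,1,1,1,1,1,2).

Reading off H_k = ker ∂_k / im ∂_{k+1}:

  H_1: rank ker ∂_1 − rank ∂_2 = (27 − 8) − 18 = 1, and ∂_2 has invariant factor 2 > 1, so H_1 ≅ Z ⊕ Z/2.

(K is a triangulation of the Klein bottle.)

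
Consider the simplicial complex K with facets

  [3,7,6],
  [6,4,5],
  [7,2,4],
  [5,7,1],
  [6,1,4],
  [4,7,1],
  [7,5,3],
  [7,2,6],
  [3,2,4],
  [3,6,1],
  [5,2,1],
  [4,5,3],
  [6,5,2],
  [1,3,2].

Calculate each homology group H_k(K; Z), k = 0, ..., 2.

H_0 ≅ Z,  H_1 ≅ Z^2,  H_2 ≅ Z.

Fix the vertex order 1 < 2 < 3 < 4 < 5 < 6 < 7 and write every simplex with vertices in increasing order. Then dim K = 2 and the simplices of K are:

  0-simplices (7): [1], [2], [3], [4], [5], [6], [7]
  1-simplices (21): [1,2], [1,3], [1,4], [1,5], [1,6], [1,7], [2,3], [2,4], [2,5], [2,6], [2,7], [3,4], [3,5], [3,6], [3,7], [4,5], [4,6], [4,7], [5,6], [5,7], [6,7]
  2-simplices (14): [1,2,3], [1,2,5], [1,3,6], [1,4,6], [1,4,7], [1,5,7], [2,3,4], [2,4,7], [2,5,6], [2,6,7], [3,4,5], [3,5,7], [3,6,7], [4,5,6]

giving chain groups C_0 ≅ Z^7, C_1 ≅ Z^21, C_2 ≅ Z^14.

∂_1: C_1 → C_0 is given by ∂[p,q] = [q] − [p].
As a 7×21 matrix over Z this has rank 6, with invariant factors (1,1,1,1,1,1).

The boundary map ∂_2: C_2 → C_1 acts by ∂[p,q,r] = [q,r] − [p,r] + [p,q]. For instance
  ∂[1,5,7] = [5,7] − [1,7] + [1,5],
  ∂[1,3,6] = [3,6] − [1,6] + [1,3].
This gives a 21×14 integer matrix of rank 13; reducing to Smith normal form yields diagonal entries (1,1,1,1,1,1,1,1,1,1,1,1,1).

Reading off H_k = ker ∂_k / im ∂_{k+1}:

  H_0: rank C_0 − rank ∂_1 = 7 − 6 = 1, and the invariant factors of ∂_1 are all 1, so H_0 = Z.
  H_1: rank ker ∂_1 − rank ∂_2 = (21 − 6) − 13 = 2, and the invariant factors of ∂_2 are all 1, so H_1 = Z^2.
  H_2: rank ker ∂_2 − rank ∂_3 = (14 − 13) − 0 = 1, and there is no ∂_3, so H_2 = Z.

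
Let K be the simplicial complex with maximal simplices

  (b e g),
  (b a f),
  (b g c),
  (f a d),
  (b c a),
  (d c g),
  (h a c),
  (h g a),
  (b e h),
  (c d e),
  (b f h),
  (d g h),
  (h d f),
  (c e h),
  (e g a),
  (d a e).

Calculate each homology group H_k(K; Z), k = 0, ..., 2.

H_0 = Z,  H_1 = Z^2,  H_2 = Z.

Take the total order a < b < c < d < e < f < g < h on the vertex set. Then K (dimension 2) consists of the simplices:

  0-simplices (8): a, b, c, d, e, f, g, h
  1-simplices (24): ab, ac, ad, ae, af, ag, ah, bc, be, bf, bg, bh, cd, ce, cg, ch, de, df, dg, dh, eg, eh, fh, gh
  2-simplices (16): abc, abf, ach, ade, adf, aeg, agh, bcg, beg, beh, bfh, cde, cdg, ceh, dfh, dgh

Hence C_0 ≅ Z^8, C_1 ≅ Z^24, C_2 ≅ Z^16.

Boundary ∂_1: C_1 → C_0 is given by ∂[p,q] = [q] − [p]. For instance
  ∂ah = h − a.
The resulting 8×24 matrix has rank 7, and its Smith normal form has invariant factors (1,1,1,1,1,1,1).

∂_2: C_2 → C_1 sends each 2-simplex [p,q,r] to [q,r] − [p,r] + [p,q]. For instance
  ∂bcg = cg − bg + bc,
  ∂beh = eh − bh + be.
The resulting 24×16 matrix has rank 15, and its Smith normal form has invariant factors (1,1,1,1,1,1,1,1,1,1,1,1,1,1,1).

Computing H_k = (kernel of ∂_k) / (image of ∂_{k+1}):

  H_0: rank C_0 − rank ∂_1 = 8 − 7 = 1, and the invariant factors of ∂_1 are all 1, so H_0 ≅ Z.
  H_1: rank ker ∂_1 − rank ∂_2 = (24 − 7) − 15 = 2, and the invariant factors of ∂_2 are all 1, so H_1 ≅ Z^2.
  H_2: rank ker ∂_2 − rank ∂_3 = (16 − 15) − 0 = 1, and there is no ∂_3, so H_2 ≅ Z.

As a check, the Euler characteristic is 8 − 24 + 16 = 0, which agrees with 1 − 2 + 1 = 0.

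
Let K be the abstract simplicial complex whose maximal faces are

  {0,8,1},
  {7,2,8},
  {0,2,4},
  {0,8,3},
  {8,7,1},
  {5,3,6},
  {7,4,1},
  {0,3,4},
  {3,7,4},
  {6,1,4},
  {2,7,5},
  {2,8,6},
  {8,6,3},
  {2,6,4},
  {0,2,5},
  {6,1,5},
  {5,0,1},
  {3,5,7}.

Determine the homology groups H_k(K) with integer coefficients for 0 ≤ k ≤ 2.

H_0 = Z,  H_1 = Z^2,  H_2 = Z.

Order the vertices as 0 < 1 < 2 < 3 < 4 < 5 < 6 < 7 < 8. Listing each simplex with vertices in this order, K has dimension 2 with simplices:

  0-simplices (9): [0], [1], [2], [3], [4], [5], [6], [7], [8]
  1-simplices (27): (27 of them)
  2-simplices (18): [0,1,5], [0,1,8], [0,2,4], [0,2,5], [0,3,4], [0,3,8], [1,4,6], [1,4,7], [1,5,6], [1,7,8], [2,4,6], [2,5,7], [2,6,8], [2,7,8], [3,4,7], [3,5,6], [3,5,7], [3,6,8]

so the chain groups are C_0 ≅ Z^9, C_1 ≅ Z^27, C_2 ≅ Z^18.

Boundary ∂_1: C_1 → C_0 is given by ∂[p,q] = [q] − [p].
This gives a 9×27 integer matrix of rank 8; reducing to Smith normal form yields diagonal entries (1,1,1,1,1,1,1,1).

∂_2: C_2 → C_1 sends each 2-simplex [p,q,r] to [q,r] − [p,r] + [p,q]. For instance
  ∂[2,4,6] = [4,6] − [2,6] + [2,4],
  ∂[2,6,8] = [6,8] − [2,8] + [2,6].
The resulting 27×18 matrix has rank 17, and its Smith normal form has invariant factors (1,1,1,1,1,1,1,1,1,1,1,1,1,1,1,1,1).

Computing H_k = (kernel of ∂_k) / (image of ∂_{k+1}):

  H_0: rank C_0 − rank ∂_1 = 9 − 8 = 1, and the invariant factors of ∂_1 are all 1, so H_0 ≅ Z.
  H_1: rank ker ∂_1 − rank ∂_2 = (27 − 8) − 17 = 2, and the invariant factors of ∂_2 are all 1, so H_1 ≅ Z^2.
  H_2: rank ker ∂_2 − rank ∂_3 = (18 − 17) − 0 = 1, and there is no ∂_3, so H_2 ≅ Z.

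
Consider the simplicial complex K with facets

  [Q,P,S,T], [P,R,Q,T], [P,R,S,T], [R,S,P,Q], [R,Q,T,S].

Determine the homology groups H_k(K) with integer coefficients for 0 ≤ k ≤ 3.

H_0 = Z,  H_1 = 0,  H_2 = 0,  H_3 = Z.

We work with the vertex ordering P < Q < R < S < T. The simplices of K, each written with vertices in increasing order, are:

  0-simplices (5): P, Q, R, S, T
  1-simplices (10): PQ, PR, PS, PT, QR, QS, QT, RS, RT, ST
  2-simplices (10): PQR, PQS, PQT, PRS, PRT, PST, QRS, QRT, QST, RST
  3-simplices (5): PQRS, PQRT, PQST, PRST, QRST

so the chain groups are C_0 ≅ Z^5, C_1 ≅ Z^10, C_2 ≅ Z^10, C_3 ≅ Z^5.

Boundary ∂_1: C_1 → C_0 sends each edge [p,q] (with p < q) to q − p.
The resulting 5×10 matrix has rank 4, and its Smith normal form has invariant factors (1,1,1,1).

The boundary map ∂_2: C_2 → C_1 sends each 2-simplex [p,q,r] to [q,r] − [p,r] + [p,q]. For instance
  ∂QST = ST − QT + QS,
  ∂QRT = RT − QT + QR.
As a 10×10 matrix over Z this has rank 6, with invariant factors (1,1,1,1,1,1).

Boundary ∂_3: C_3 → C_2 sends each 3-simplex σ to the alternating sum Σ_i (−1)^i (σ with its i-th vertex removed). For instance
  ∂QRST = RST − QST + QRT − QRS,
  ∂PRST = RST − PST + PRT − PRS.
This gives a 10×5 integer matrix of rank 4; reducing to Smith normal form yields diagonal entries (1,1,1,1).

Computing H_k = (kernel of ∂_k) / (image of ∂_{k+1}):

  H_0: rank C_0 − rank ∂_1 = 5 − 4 = 1, and the invariant factors of ∂_1 are all 1, so H_0 ≅ Z.
  H_1: rank ker ∂_1 − rank ∂_2 = (10 − 4) − 6 = 0, and the invariant factors of ∂_2 are all 1, so H_1 ≅ 0.
  H_2: rank ker ∂_2 − rank ∂_3 = (10 − 6) − 4 = 0, and the invariant factors of ∂_3 are all 1, so H_2 ≅ 0.
  H_3: rank ker ∂_3 − rank ∂_4 = (5 − 4) − 0 = 1, and there is no ∂_4, so H_3 ≅ Z.

As a check, the Euler characteristic is 5 − 10 + 10 − 5 = 0, which agrees with 1 − 0 + 0 − 1 = 0.
(K is a triangulation of the 3-sphere S^3.)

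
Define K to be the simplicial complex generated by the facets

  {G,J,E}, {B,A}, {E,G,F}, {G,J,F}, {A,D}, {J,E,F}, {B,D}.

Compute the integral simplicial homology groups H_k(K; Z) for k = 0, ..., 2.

K has 7 vertices, 9 edges, 4 triangles.
rank ∂_0 = 0, rank ∂_1 = 5 ⇒ b_0 = 7 − 0 − 5 = 2; all invariant factors of ∂_1 are 1 so no torsion. So H_0 = Z^2.
rank ∂_1 = 5, rank ∂_2 = 3 ⇒ b_1 = 9 − 5 − 3 = 1; all invariant factors of ∂_2 are 1 so no torsion. So H_1 = Z.
rank ∂_2 = 3, rank ∂_3 = 0 ⇒ b_2 = 4 − 3 − 0 = 1. So H_2 = Z.

H_0 ≅ Z^2,  H_1 ≅ Z,  H_2 ≅ Z.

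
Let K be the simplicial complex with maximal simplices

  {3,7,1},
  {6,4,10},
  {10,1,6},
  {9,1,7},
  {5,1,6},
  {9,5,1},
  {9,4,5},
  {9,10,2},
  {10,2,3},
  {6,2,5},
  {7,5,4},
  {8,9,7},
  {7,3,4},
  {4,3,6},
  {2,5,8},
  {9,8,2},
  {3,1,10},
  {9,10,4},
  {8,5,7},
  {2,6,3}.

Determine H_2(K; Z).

Fix the vertex order 1 < 2 < 3 < 4 < 5 < 6 < 7 < 8 < 9 < 10 and write every simplex with vertices in increasing order. Then dim K = 2 and the simplices of K are:

  0-simplices (10): [1], [2], [3], [4], [5], [6], [7], [8], [9], [10]
  1-simplices (30): (30 of them)
  2-simplices (20): (20 of them)

giving chain groups C_0 ≅ Z^10, C_1 ≅ Z^30, C_2 ≅ Z^20.

∂_1: C_1 → C_0 is given by ∂[p,q] = [q] − [p]. For instance
  ∂[4,7] = [7] − [4].
This gives a 10×30 integer matrix of rank 9; reducing to Smith normal form yields diagonal entries (1,1,1,1,1,1,1,1,1).

The boundary map ∂_2: C_2 → C_1 maps a triangle to the signed sum of its edges. For instance
  ∂[1,3,10] = [3,10] − [1,10] + [1,3],
  ∂[2,8,9] = [8,9] − [2,9] + [2,8].
The resulting 30×20 matrix has rank 20, and its Smith normal form has invariant factors (1,1,1,1,1,1,1,1,1,1,1,1,1,1,1,1,1,1,1,2).

Computing H_k = (kernel of ∂_k) / (image of ∂_{k+1}):

  H_2: rank ker ∂_2 − rank ∂_3 = (20 − 20) − 0 = 0, and there is no ∂_3, so H_2 = 0.

H_2 ≅ 0.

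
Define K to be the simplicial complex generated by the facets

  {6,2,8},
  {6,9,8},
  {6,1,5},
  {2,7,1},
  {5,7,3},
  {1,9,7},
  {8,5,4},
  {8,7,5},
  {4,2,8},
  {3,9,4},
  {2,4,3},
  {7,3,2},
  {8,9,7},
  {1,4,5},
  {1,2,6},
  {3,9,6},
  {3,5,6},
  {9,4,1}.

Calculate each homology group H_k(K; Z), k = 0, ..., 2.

We work with the vertex ordering 1 < 2 < 3 < 4 < 5 < 6 < 7 < 8 < 9. The simplices of K, each written with vertices in increasing order, are:

  0-simplices (9): [1], [2], [3], [4], [5], [6], [7], [8], [9]
  1-simplices (27): (27 of them)
  2-simplices (18): [1,2,6], [1,2,7], [1,4,5], [1,4,9], [1,5,6], [1,7,9], [2,3,4], [2,3,7], [2,4,8], [2,6,8], [3,4,9], [3,5,6], [3,5,7], [3,6,9], [4,5,8], [5,7,8], [6,8,9], [7,8,9]

so the chain groups are C_0 ≅ Z^9, C_1 ≅ Z^27, C_2 ≅ Z^18.

Boundary ∂_1: C_1 → C_0 is given by ∂[p,q] = [q] − [p]. For instance
  ∂[1,2] = [2] − [1].
As a 9×27 matrix over Z this has rank 8, with invariant factors (1,1,1,1,1,1,1,1).

The boundary map ∂_2: C_2 → C_1 acts by ∂[p,q,r] = [q,r] − [p,r] + [p,q]. For instance
  ∂[2,4,8] = [4,8] − [2,8] + [2,4],
  ∂[4,5,8] = [5,8] − [4,8] + [4,5].
This gives a 27×18 integer matrix of rank 17; reducing to Smith normal form yields diagonal entries (1,1,1,1,1,1,1,1,1,1,1,1,1,1,1,1,1).

From H_k ≅ ker(∂_k) / im(∂_{k+1}) we obtain:

  H_0: rank C_0 − rank ∂_1 = 9 − 8 = 1, and the invariant factors of ∂_1 are all 1, so H_0 = Z.
  H_1: rank ker ∂_1 − rank ∂_2 = (27 − 8) − 17 = 2, and the invariant factors of ∂_2 are all 1, so H_1 = Z^2.
  H_2: rank ker ∂_2 − rank ∂_3 = (18 − 17) − 0 = 1, and there is no ∂_3, so H_2 = Z.

H_0 ≅ Z,  H_1 ≅ Z^2,  H_2 ≅ Z.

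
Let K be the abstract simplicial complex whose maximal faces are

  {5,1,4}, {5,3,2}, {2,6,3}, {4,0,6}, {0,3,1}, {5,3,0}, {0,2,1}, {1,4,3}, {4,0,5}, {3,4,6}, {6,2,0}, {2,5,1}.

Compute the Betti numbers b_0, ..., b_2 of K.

b_0 = 1, b_1 = 0, b_2 = 0.

We work with the vertex ordering 0 < 1 < 2 < 3 < 4 < 5 < 6. The simplices of K, each written with vertices in increasing order, are:

  0-simplices (7): [0], [1], [2], [3], [4], [5], [6]
  1-simplices (18): [0,1], [0,2], [0,3], [0,4], [0,5], [0,6], [1,2], [1,3], [1,4], [1,5], [2,3], [2,5], [2,6], [3,4], [3,5], [3,6], [4,5], [4,6]
  2-simplices (12): [0,1,2], [0,1,3], [0,2,6], [0,3,5], [0,4,5], [0,4,6], [1,2,5], [1,3,4], [1,4,5], [2,3,5], [2,3,6], [3,4,6]

giving chain groups C_0 ≅ Z^7, C_1 ≅ Z^18, C_2 ≅ Z^12.

The boundary map ∂_1: C_1 → C_0 maps an edge to its endpoints' difference, ∂[p,q] = q − p. For instance
  ∂[0,3] = [3] − [0].
The 7×18 boundary matrix has rank 6 and Smith normal form diag(1,1,1,1,1,1).

Boundary ∂_2: C_2 → C_1 maps a triangle to the signed sum of its edges. For instance
  ∂[1,2,5] = [2,5] − [1,5] + [1,2],
  ∂[1,4,5] = [4,5] − [1,5] + [1,4].
This gives a 18×12 integer matrix of rank 12; reducing to Smith normal form yields diagonal entries (1,1,1,1,1,1,1,1,1,1,1,2).

Now H_k = ker ∂_k / im ∂_{k+1}, so:

  H_0: rank C_0 − rank ∂_1 = 7 − 6 = 1, and the invariant factors of ∂_1 are all 1, so H_0 ≅ Z.
  H_1: rank ker ∂_1 − rank ∂_2 = (18 − 6) − 12 = 0, and ∂_2 has invariant factor 2 > 1, so H_1 ≅ Z/2.
  H_2: rank ker ∂_2 − rank ∂_3 = (12 − 12) − 0 = 0, and there is no ∂_3, so H_2 ≅ 0.

As a check, the Euler characteristic is 7 − 18 + 12 = 1, which agrees with 1 − 0 + 0 = 1.
(K is a triangulation of the real projective plane RP^2.)

Hence the Betti numbers are b_0 = 1, b_1 = 0, b_2 = 0.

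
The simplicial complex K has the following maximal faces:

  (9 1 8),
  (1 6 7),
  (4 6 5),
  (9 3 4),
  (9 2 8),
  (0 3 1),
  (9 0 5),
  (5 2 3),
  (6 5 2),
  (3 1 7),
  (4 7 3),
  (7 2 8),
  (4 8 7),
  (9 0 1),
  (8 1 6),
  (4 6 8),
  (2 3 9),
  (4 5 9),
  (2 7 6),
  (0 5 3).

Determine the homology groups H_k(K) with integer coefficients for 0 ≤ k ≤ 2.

We work with the vertex ordering 0 < 1 < 2 < 3 < 4 < 5 < 6 < 7 < 8 < 9. The simplices of K, each written with vertices in increasing order, are:

  0-simplices (10): [0], [1], [2], [3], [4], [5], [6], [7], [8], [9]
  1-simplices (30): (30 of them)
  2-simplices (20): (20 of them)

giving chain groups C_0 ≅ Z^10, C_1 ≅ Z^30, C_2 ≅ Z^20.

Boundary ∂_1: C_1 → C_0 sends each edge [p,q] (with p < q) to q − p. For instance
  ∂[1,9] = [9] − [1].
The resulting 10×30 matrix has rank 9, and its Smith normal form has invariant factors (1,1,1,1,1,1,1,1,1).

The boundary map ∂_2: C_2 → C_1 maps a triangle to the signed sum of its edges. For instance
  ∂[4,7,8] = [7,8] − [4,8] + [4,7],
  ∂[2,3,9] = [3,9] − [2,9] + [2,3].
This gives a 30×20 integer matrix of rank 20; reducing to Smith normal form yields diagonal entries (1,1,1,1,1,1,1,1,1,1,1,1,1,1,1,1,1,1,1,2).

From H_k ≅ ker(∂_k) / im(∂_{k+1}) we obtain:

  H_0: rank C_0 − rank ∂_1 = 10 − 9 = 1, and the invariant factors of ∂_1 are all 1, so H_0 ≅ Z.
  H_1: rank ker ∂_1 − rank ∂_2 = (30 − 9) − 20 = 1, and ∂_2 has invariant factor 2 > 1, so H_1 ≅ Z ⊕ Z/2Z.
  H_2: rank ker ∂_2 − rank ∂_3 = (20 − 20) − 0 = 0, and there is no ∂_3, so H_2 ≅ 0.

As a check, the Euler characteristic is 10 − 30 + 20 = 0, which agrees with 1 − 1 + 0 = 0.
(K is a triangulation of the Klein bottle.)

H_0 ≅ Z,  H_1 ≅ Z ⊕ Z/2Z,  H_2 = 0.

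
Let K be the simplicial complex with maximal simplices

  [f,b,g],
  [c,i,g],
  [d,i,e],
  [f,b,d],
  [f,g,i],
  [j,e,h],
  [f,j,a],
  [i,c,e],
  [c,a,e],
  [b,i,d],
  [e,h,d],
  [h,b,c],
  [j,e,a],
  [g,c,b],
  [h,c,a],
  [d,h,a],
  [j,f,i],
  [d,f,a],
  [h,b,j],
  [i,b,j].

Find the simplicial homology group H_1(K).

H_1 ≅ Z ⊕ Z/2.

Fix the vertex order a < b < c < d < e < f < g < h < i < j and write every simplex with vertices in increasing order. Then dim K = 2 and the simplices of K are:

  0-simplices (10): a, b, c, d, e, f, g, h, i, j
  1-simplices (30): ac, ad, ae, af, ah, aj, bc, bd, bf, bg, bh, bi, bj, ce, cg, ch, ci, de, df, dh, di, eh, ei, ej, fg, fi, fj, gi, hj, ij
  2-simplices (20): ace, ach, adf, adh, aej, afj, bcg, bch, bdf, bdi, bfg, bhj, bij, cei, cgi, deh, dei, ehj, fgi, fij

so the chain groups are C_0 ≅ Z^10, C_1 ≅ Z^30, C_2 ≅ Z^20.

The boundary map ∂_1: C_1 → C_0 is given by ∂[p,q] = [q] − [p].
This gives a 10×30 integer matrix of rank 9; reducing to Smith normal form yields diagonal entries (1,1,1,1,1,1,1,1,1).

The boundary map ∂_2: C_2 → C_1 acts by ∂[p,q,r] = [q,r] − [p,r] + [p,q]. For instance
  ∂bfg = fg − bg + bf,
  ∂ach = ch − ah + ac.
The resulting 30×20 matrix has rank 20, and its Smith normal form has invariant factors (1,1,1,1,1,1,1,1,1,1,1,1,1,1,1,1,1,1,1,2).

Now H_k = ker ∂_k / im ∂_{k+1}, so:

  H_1: rank ker ∂_1 − rank ∂_2 = (30 − 9) − 20 = 1, and ∂_2 has invariant factor 2 > 1, so H_1 ≅ Z ⊕ Z/2.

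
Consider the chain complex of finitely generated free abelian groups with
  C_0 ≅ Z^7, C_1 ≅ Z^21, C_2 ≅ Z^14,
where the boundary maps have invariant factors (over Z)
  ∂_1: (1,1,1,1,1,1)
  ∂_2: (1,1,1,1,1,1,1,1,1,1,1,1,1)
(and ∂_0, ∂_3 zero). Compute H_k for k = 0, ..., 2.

H_0 = Z,  H_1 = Z^2,  H_2 = Z.

H_0: b_0 = 7 − 0 − 6 = 1; torsion from ∂_1 factors > 1: none. So H_0 = Z.
H_1: b_1 = 21 − 6 − 13 = 2; torsion from ∂_2 factors > 1: none. So H_1 = Z^2.
H_2: b_2 = 14 − 13 − 0 = 1; torsion from ∂_3 factors > 1: none. So H_2 = Z.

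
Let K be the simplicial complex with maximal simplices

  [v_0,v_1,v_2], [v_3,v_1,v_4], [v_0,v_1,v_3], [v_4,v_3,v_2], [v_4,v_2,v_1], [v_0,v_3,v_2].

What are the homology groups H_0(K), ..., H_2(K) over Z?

Fix the vertex order v_0 < v_1 < v_2 < v_3 < v_4 and write every simplex with vertices in increasing order. Then dim K = 2 and the simplices of K are:

  0-simplices (5): [v_0], [v_1], [v_2], [v_3], [v_4]
  1-simplices (9): [v_0,v_1], [v_0,v_2], [v_0,v_3], [v_1,v_2], [v_1,v_3], [v_1,v_4], [v_2,v_3], [v_2,v_4], [v_3,v_4]
  2-simplices (6): [v_0,v_1,v_2], [v_0,v_1,v_3], [v_0,v_2,v_3], [v_1,v_2,v_4], [v_1,v_3,v_4], [v_2,v_3,v_4]

Hence C_0 ≅ Z^5, C_1 ≅ Z^9, C_2 ≅ Z^6.

∂_1: C_1 → C_0 maps an edge to its endpoints' difference, ∂[p,q] = q − p.
The resulting 5×9 matrix has rank 4, and its Smith normal form has invariant factors (1,1,1,1).

Boundary ∂_2: C_2 → C_1 maps a triangle to the signed sum of its edges. For instance
  ∂[v_1,v_2,v_4] = [v_2,v_4] − [v_1,v_4] + [v_1,v_2],
  ∂[v_1,v_3,v_4] = [v_3,v_4] − [v_1,v_4] + [v_1,v_3].
The resulting 9×6 matrix has rank 5, and its Smith normal form has invariant factors (1,1,1,1,1).

From H_k ≅ ker(∂_k) / im(∂_{k+1}) we obtain:

  H_0: rank C_0 − rank ∂_1 = 5 − 4 = 1, and the invariant factors of ∂_1 are all 1, so H_0 ≅ Z.
  H_1: rank ker ∂_1 − rank ∂_2 = (9 − 4) − 5 = 0, and the invariant factors of ∂_2 are all 1, so H_1 ≅ 0.
  H_2: rank ker ∂_2 − rank ∂_3 = (6 − 5) − 0 = 1, and there is no ∂_3, so H_2 ≅ Z.

As a check, the Euler characteristic is 5 − 9 + 6 = 2, which agrees with 1 − 0 + 1 = 2.
(K is a triangulation of the 2-sphere S^2.)

H_0 ≅ Z,  H_1 = 0,  H_2 ≅ Z.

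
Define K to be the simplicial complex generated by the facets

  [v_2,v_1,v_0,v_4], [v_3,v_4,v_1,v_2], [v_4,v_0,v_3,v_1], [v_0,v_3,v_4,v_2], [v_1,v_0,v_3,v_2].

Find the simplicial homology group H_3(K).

H_3 = Z.

We work with the vertex ordering v_0 < v_1 < v_2 < v_3 < v_4. The simplices of K, each written with vertices in increasing order, are:

  0-simplices (5): [v_0], [v_1], [v_2], [v_3], [v_4]
  1-simplices (10): [v_0,v_1], [v_0,v_2], [v_0,v_3], [v_0,v_4], [v_1,v_2], [v_1,v_3], [v_1,v_4], [v_2,v_3], [v_2,v_4], [v_3,v_4]
  2-simplices (10): [v_0,v_1,v_2], [v_0,v_1,v_3], [v_0,v_1,v_4], [v_0,v_2,v_3], [v_0,v_2,v_4], [v_0,v_3,v_4], [v_1,v_2,v_3], [v_1,v_2,v_4], [v_1,v_3,v_4], [v_2,v_3,v_4]
  3-simplices (5): [v_0,v_1,v_2,v_3], [v_0,v_1,v_2,v_4], [v_0,v_1,v_3,v_4], [v_0,v_2,v_3,v_4], [v_1,v_2,v_3,v_4]

so the chain groups are C_0 ≅ Z^5, C_1 ≅ Z^10, C_2 ≅ Z^10, C_3 ≅ Z^5.

The boundary map ∂_1: C_1 → C_0 is given by ∂[p,q] = [q] − [p].
The resulting 5×10 matrix has rank 4, and its Smith normal form has invariant factors (1,1,1,1).

Boundary ∂_2: C_2 → C_1 acts by ∂[p,q,r] = [q,r] − [p,r] + [p,q]. For instance
  ∂[v_1,v_3,v_4] = [v_3,v_4] − [v_1,v_4] + [v_1,v_3],
  ∂[v_0,v_2,v_4] = [v_2,v_4] − [v_0,v_4] + [v_0,v_2].
The 10×10 boundary matrix has rank 6 and Smith normal form diag(1,1,1,1,1,1).

The boundary map ∂_3: C_3 → C_2 sends each 3-simplex σ to the alternating sum Σ_i (−1)^i (σ with its i-th vertex removed). For instance
  ∂[v_0,v_1,v_3,v_4] = [v_1,v_3,v_4] − [v_0,v_3,v_4] + [v_0,v_1,v_4] − [v_0,v_1,v_3],
  ∂[v_1,v_2,v_3,v_4] = [v_2,v_3,v_4] − [v_1,v_3,v_4] + [v_1,v_2,v_4] − [v_1,v_2,v_3].
The resulting 10×5 matrix has rank 4, and its Smith normal form has invariant factors (1,1,1,1).

Reading off H_k = ker ∂_k / im ∂_{k+1}:

  H_3: rank ker ∂_3 − rank ∂_4 = (5 − 4) − 0 = 1, and there is no ∂_4, so H_3 = Z.

(K is a triangulation of the 3-sphere S^3.)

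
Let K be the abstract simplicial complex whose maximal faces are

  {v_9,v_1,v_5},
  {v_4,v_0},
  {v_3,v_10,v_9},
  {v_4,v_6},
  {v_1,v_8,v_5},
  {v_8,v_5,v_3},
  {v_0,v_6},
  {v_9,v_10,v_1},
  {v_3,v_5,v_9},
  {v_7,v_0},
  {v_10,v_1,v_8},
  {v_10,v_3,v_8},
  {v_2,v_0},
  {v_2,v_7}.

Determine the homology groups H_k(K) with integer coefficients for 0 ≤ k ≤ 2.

H_0 ≅ Z^2,  H_1 ≅ Z^2,  H_2 ≅ Z.

Fix the vertex order v_0 < v_1 < v_2 < v_3 < v_4 < v_5 < v_6 < v_7 < v_8 < v_9 < v_10 and write every simplex with vertices in increasing order. Then dim K = 2 and the simplices of K are:

  0-simplices (11): [v_0], [v_1], [v_2], [v_3], [v_4], [v_5], [v_6], [v_7], [v_8], [v_9], [v_10]
  1-simplices (18): (18 of them)
  2-simplices (8): [v_1,v_5,v_8], [v_1,v_5,v_9], [v_1,v_8,v_10], [v_1,v_9,v_10], [v_3,v_5,v_8], [v_3,v_5,v_9], [v_3,v_8,v_10], [v_3,v_9,v_10]

giving chain groups C_0 ≅ Z^11, C_1 ≅ Z^18, C_2 ≅ Z^8.

Boundary ∂_1: C_1 → C_0 maps an edge to its endpoints' difference, ∂[p,q] = q − p.
As a 11×18 matrix over Z this has rank 9, with invariant factors (1,1,1,1,1,1,1,1,1).

The boundary map ∂_2: C_2 → C_1 maps a triangle to the signed sum of its edges. For instance
  ∂[v_1,v_5,v_9] = [v_5,v_9] − [v_1,v_9] + [v_1,v_5],
  ∂[v_3,v_8,v_10] = [v_8,v_10] − [v_3,v_10] + [v_3,v_8].
The resulting 18×8 matrix has rank 7, and its Smith normal form has invariant factors (1,1,1,1,1,1,1).

Computing H_k = (kernel of ∂_k) / (image of ∂_{k+1}):

  H_0: rank C_0 − rank ∂_1 = 11 − 9 = 2, and the invariant factors of ∂_1 are all 1, so H_0 ≅ Z^2.
  H_1: rank ker ∂_1 − rank ∂_2 = (18 − 9) − 7 = 2, and the invariant factors of ∂_2 are all 1, so H_1 ≅ Z^2.
  H_2: rank ker ∂_2 − rank ∂_3 = (8 − 7) − 0 = 1, and there is no ∂_3, so H_2 ≅ Z.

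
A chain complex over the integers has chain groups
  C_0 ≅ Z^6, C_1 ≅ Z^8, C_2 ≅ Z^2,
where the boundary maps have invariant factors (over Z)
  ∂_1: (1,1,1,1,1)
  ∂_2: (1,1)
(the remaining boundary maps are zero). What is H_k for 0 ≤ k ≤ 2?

H_0: b_0 = 6 − 0 − 5 = 1; torsion from ∂_1 factors > 1: none. So H_0 ≅ Z.
H_1: b_1 = 8 − 5 − 2 = 1; torsion from ∂_2 factors > 1: none. So H_1 ≅ Z.
H_2: b_2 = 2 − 2 − 0 = 0; torsion from ∂_3 factors > 1: none. So H_2 ≅ 0.

H_0 ≅ Z,  H_1 ≅ Z,  H_2 = 0.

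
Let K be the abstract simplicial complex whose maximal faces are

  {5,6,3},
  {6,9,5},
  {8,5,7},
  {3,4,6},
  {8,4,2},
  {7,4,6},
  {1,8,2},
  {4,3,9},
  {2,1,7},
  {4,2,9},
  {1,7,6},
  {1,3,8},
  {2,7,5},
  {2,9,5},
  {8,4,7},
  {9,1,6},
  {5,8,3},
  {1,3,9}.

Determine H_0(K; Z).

H_0 = Z.

K has 9 vertices, 27 edges, 18 triangles.
rank ∂_0 = 0, rank ∂_1 = 8 ⇒ b_0 = 9 − 0 − 8 = 1; all invariant factors of ∂_1 are 1 so no torsion. So H_0 ≅ Z.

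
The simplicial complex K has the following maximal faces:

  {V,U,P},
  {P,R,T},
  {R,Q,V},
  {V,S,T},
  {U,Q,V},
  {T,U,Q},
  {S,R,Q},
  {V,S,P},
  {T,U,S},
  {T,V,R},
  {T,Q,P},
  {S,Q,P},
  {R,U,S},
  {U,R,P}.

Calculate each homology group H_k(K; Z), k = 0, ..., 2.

Fix the vertex order P < Q < R < S < T < U < V and write every simplex with vertices in increasing order. Then dim K = 2 and the simplices of K are:

  0-simplices (7): P, Q, R, S, T, U, V
  1-simplices (21): PQ, PR, PS, PT, PU, PV, QR, QS, QT, QU, QV, RS, RT, RU, RV, ST, SU, SV, TU, TV, UV
  2-simplices (14): PQS, PQT, PRT, PRU, PSV, PUV, QRS, QRV, QTU, QUV, RSU, RTV, STU, STV

Hence C_0 ≅ Z^7, C_1 ≅ Z^21, C_2 ≅ Z^14.

The boundary map ∂_1: C_1 → C_0 maps an edge to its endpoints' difference, ∂[p,q] = q − p. For instance
  ∂PT = T − P.
The 7×21 boundary matrix has rank 6 and Smith normal form diag(1,1,1,1,1,1).

Boundary ∂_2: C_2 → C_1 maps a triangle to the signed sum of its edges. For instance
  ∂RSU = SU − RU + RS,
  ∂PUV = UV − PV + PU.
The 21×14 boundary matrix has rank 13 and Smith normal form diag(1,1,1,1,1,1,1,1,1,1,1,1,1).

From H_k ≅ ker(∂_k) / im(∂_{k+1}) we obtain:

  H_0: rank C_0 − rank ∂_1 = 7 − 6 = 1, and the invariant factors of ∂_1 are all 1, so H_0 ≅ Z.
  H_1: rank ker ∂_1 − rank ∂_2 = (21 − 6) − 13 = 2, and the invariant factors of ∂_2 are all 1, so H_1 ≅ Z^2.
  H_2: rank ker ∂_2 − rank ∂_3 = (14 − 13) − 0 = 1, and there is no ∂_3, so H_2 ≅ Z.

(K is a triangulation of the torus T^2.)

H_0 = Z,  H_1 = Z^2,  H_2 = Z.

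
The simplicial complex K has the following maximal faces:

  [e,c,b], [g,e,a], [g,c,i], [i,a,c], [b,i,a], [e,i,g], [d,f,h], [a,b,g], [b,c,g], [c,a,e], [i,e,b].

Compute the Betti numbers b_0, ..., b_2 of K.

Take the total order a < b < c < d < e < f < g < h < i on the vertex set. Then K (dimension 2) consists of the simplices:

  0-simplices (9): a, b, c, d, e, f, g, h, i
  1-simplices (18): ab, ac, ae, ag, ai, bc, be, bg, bi, ce, cg, ci, df, dh, eg, ei, fh, gi
  2-simplices (11): abg, abi, ace, aci, aeg, bce, bcg, bei, cgi, dfh, egi

giving chain groups C_0 ≅ Z^9, C_1 ≅ Z^18, C_2 ≅ Z^11.

The boundary map ∂_1: C_1 → C_0 maps an edge to its endpoints' difference, ∂[p,q] = q − p. For instance
  ∂bg = g − b.
The resulting 9×18 matrix has rank 7, and its Smith normal form has invariant factors (1,1,1,1,1,1,1).

∂_2: C_2 → C_1 acts by ∂[p,q,r] = [q,r] − [p,r] + [p,q]. For instance
  ∂aeg = eg − ag + ae,
  ∂ace = ce − ae + ac.
The 18×11 boundary matrix has rank 11 and Smith normal form diag(1,1,1,1,1,1,1,1,1,1,2).

Now H_k = ker ∂_k / im ∂_{k+1}, so:

  H_0: rank C_0 − rank ∂_1 = 9 − 7 = 2, and the invariant factors of ∂_1 are all 1, so H_0 ≅ Z^2.
  H_1: rank ker ∂_1 − rank ∂_2 = (18 − 7) − 11 = 0, and ∂_2 has invariant factor 2 > 1, so H_1 ≅ Z/2Z.
  H_2: rank ker ∂_2 − rank ∂_3 = (11 − 11) − 0 = 0, and there is no ∂_3, so H_2 ≅ 0.

(K is a triangulation of the disjoint union of the real projective plane RP^2 and the 2-simplex.)

Hence the Betti numbers are b_0 = 2, b_1 = 0, b_2 = 0.

b_0 = 2, b_1 = 0, b_2 = 0.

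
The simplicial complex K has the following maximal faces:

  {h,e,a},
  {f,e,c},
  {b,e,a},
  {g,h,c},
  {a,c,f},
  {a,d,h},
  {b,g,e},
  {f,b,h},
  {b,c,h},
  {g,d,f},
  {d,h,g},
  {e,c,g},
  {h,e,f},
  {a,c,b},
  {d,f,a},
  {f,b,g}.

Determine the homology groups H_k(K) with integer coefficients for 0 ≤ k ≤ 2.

We work with the vertex ordering a < b < c < d < e < f < g < h. The simplices of K, each written with vertices in increasing order, are:

  0-simplices (8): a, b, c, d, e, f, g, h
  1-simplices (24): ab, ac, ad, ae, af, ah, bc, be, bf, bg, bh, ce, cf, cg, ch, df, dg, dh, ef, eg, eh, fg, fh, gh
  2-simplices (16): abc, abe, acf, adf, adh, aeh, bch, beg, bfg, bfh, cef, ceg, cgh, dfg, dgh, efh

so the chain groups are C_0 ≅ Z^8, C_1 ≅ Z^24, C_2 ≅ Z^16.

∂_1: C_1 → C_0 maps an edge to its endpoints' difference, ∂[p,q] = q − p.
This gives a 8×24 integer matrix of rank 7; reducing to Smith normal form yields diagonal entries (1,1,1,1,1,1,1).

Boundary ∂_2: C_2 → C_1 maps a triangle to the signed sum of its edges. For instance
  ∂cgh = gh − ch + cg,
  ∂cef = ef − cf + ce.
The resulting 24×16 matrix has rank 15, and its Smith normal form has invariant factors (1,1,1,1,1,1,1,1,1,1,1,1,1,1,1).

Reading off H_k = ker ∂_k / im ∂_{k+1}:

  H_0: rank C_0 − rank ∂_1 = 8 − 7 = 1, and the invariant factors of ∂_1 are all 1, so H_0 ≅ Z.
  H_1: rank ker ∂_1 − rank ∂_2 = (24 − 7) − 15 = 2, and the invariant factors of ∂_2 are all 1, so H_1 ≅ Z^2.
  H_2: rank ker ∂_2 − rank ∂_3 = (16 − 15) − 0 = 1, and there is no ∂_3, so H_2 ≅ Z.

As a check, the Euler characteristic is 8 − 24 + 16 = 0, which agrees with 1 − 2 + 1 = 0.
(K is a triangulation of the torus T^2.)

H_0 ≅ Z,  H_1 ≅ Z^2,  H_2 ≅ Z.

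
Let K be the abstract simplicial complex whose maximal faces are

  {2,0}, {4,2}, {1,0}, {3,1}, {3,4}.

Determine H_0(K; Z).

Take the total order 0 < 1 < 2 < 3 < 4 on the vertex set. Then K (dimension 1) consists of the simplices:

  0-simplices (5): [0], [1], [2], [3], [4]
  1-simplices (5): [0,1], [0,2], [1,3], [2,4], [3,4]

giving chain groups C_0 ≅ Z^5, C_1 ≅ Z^5.

∂_1: C_1 → C_0 sends each edge [p,q] (with p < q) to q − p. For instance
  ∂[0,2] = [2] − [0].
As a 5×5 matrix over Z this has rank 4, with invariant factors (1,1,1,1).

Now H_k = ker ∂_k / im ∂_{k+1}, so:

  H_0: rank C_0 − rank ∂_1 = 5 − 4 = 1, and the invariant factors of ∂_1 are all 1, so H_0 ≅ Z.

H_0 ≅ Z.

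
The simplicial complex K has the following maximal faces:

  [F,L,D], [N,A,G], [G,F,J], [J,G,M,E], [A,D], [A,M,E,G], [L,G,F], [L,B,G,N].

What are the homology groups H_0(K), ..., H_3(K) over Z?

We work with the vertex ordering A < B < D < E < F < G < J < L < M < N. The simplices of K, each written with vertices in increasing order, are:

  0-simplices (10): A, B, D, E, F, G, J, L, M, N
  1-simplices (22): AD, AE, AG, AM, AN, BG, BL, BN, DF, DL, EG, EJ, EM, FG, FJ, FL, GJ, GL, GM, GN, JM, LN
  2-simplices (15): AEG, AEM, AGM, AGN, BGL, BGN, BLN, DFL, EGJ, EGM, EJM, FGJ, FGL, GJM, GLN
  3-simplices (3): AEGM, BGLN, EGJM

giving chain groups C_0 ≅ Z^10, C_1 ≅ Z^22, C_2 ≅ Z^15, C_3 ≅ Z^3.

∂_1: C_1 → C_0 sends each edge [p,q] (with p < q) to q − p. For instance
  ∂AM = M − A.
The resulting 10×22 matrix has rank 9, and its Smith normal form has invariant factors (1,1,1,1,1,1,1,1,1).

Boundary ∂_2: C_2 → C_1 maps a triangle to the signed sum of its edges. For instance
  ∂EJM = JM − EM + EJ,
  ∂GLN = LN − GN + GL.
The 22×15 boundary matrix has rank 12 and Smith normal form diag(1,1,1,1,1,1,1,1,1,1,1,1).

∂_3: C_3 → C_2 sends each 3-simplex σ to the alternating sum Σ_i (−1)^i (σ with its i-th vertex removed). For instance
  ∂AEGM = EGM − AGM + AEM − AEG,
  ∂EGJM = GJM − EJM + EGM − EGJ.
This gives a 15×3 integer matrix of rank 3; reducing to Smith normal form yields diagonal entries (1,1,1).

Computing H_k = (kernel of ∂_k) / (image of ∂_{k+1}):

  H_0: rank C_0 − rank ∂_1 = 10 − 9 = 1, and the invariant factors of ∂_1 are all 1, so H_0 = Z.
  H_1: rank ker ∂_1 − rank ∂_2 = (22 − 9) − 12 = 1, and the invariant factors of ∂_2 are all 1, so H_1 = Z.
  H_2: rank ker ∂_2 − rank ∂_3 = (15 − 12) − 3 = 0, and the invariant factors of ∂_3 are all 1, so H_2 = 0.
  H_3: rank ker ∂_3 − rank ∂_4 = (3 − 3) − 0 = 0, and there is no ∂_4, so H_3 = 0.

H_0 ≅ Z,  H_1 ≅ Z,  H_2 = 0,  H_3 = 0.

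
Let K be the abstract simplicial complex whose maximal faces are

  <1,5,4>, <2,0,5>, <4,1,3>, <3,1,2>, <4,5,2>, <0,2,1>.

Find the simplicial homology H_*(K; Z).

H_0 ≅ Z,  H_1 ≅ Z,  H_2 = 0.

K has 6 vertices, 12 edges, 6 triangles.
rank ∂_0 = 0, rank ∂_1 = 5 ⇒ b_0 = 6 − 0 − 5 = 1; all invariant factors of ∂_1 are 1 so no torsion. So H_0 = Z.
rank ∂_1 = 5, rank ∂_2 = 6 ⇒ b_1 = 12 − 5 − 6 = 1; all invariant factors of ∂_2 are 1 so no torsion. So H_1 = Z.
rank ∂_2 = 6, rank ∂_3 = 0 ⇒ b_2 = 6 − 6 − 0 = 0. So H_2 = 0.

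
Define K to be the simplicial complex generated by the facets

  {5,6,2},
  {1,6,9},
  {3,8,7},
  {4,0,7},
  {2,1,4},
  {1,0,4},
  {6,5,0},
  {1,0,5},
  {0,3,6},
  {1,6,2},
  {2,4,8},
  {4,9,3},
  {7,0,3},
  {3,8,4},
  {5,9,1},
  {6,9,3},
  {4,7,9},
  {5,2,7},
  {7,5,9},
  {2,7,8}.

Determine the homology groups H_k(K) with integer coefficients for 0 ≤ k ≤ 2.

H_0 = Z,  H_1 = Z ⊕ Z/2Z,  H_2 = 0.

K has 10 vertices, 30 edges, 20 triangles.
rank ∂_0 = 0, rank ∂_1 = 9 ⇒ b_0 = 10 − 0 − 9 = 1; all invariant factors of ∂_1 are 1 so no torsion. So H_0 = Z.
rank ∂_1 = 9, rank ∂_2 = 20 ⇒ b_1 = 30 − 9 − 20 = 1; ∂_2 has invariant factor(s) [2] giving torsion. So H_1 = Z ⊕ Z/2Z.
rank ∂_2 = 20, rank ∂_3 = 0 ⇒ b_2 = 20 − 20 − 0 = 0. So H_2 = 0.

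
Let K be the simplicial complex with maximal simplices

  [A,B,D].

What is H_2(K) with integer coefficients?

H_2 ≅ 0.

Order the vertices as A < B < D. Listing each simplex with vertices in this order, K has dimension 2 with simplices:

  0-simplices (3): A, B, D
  1-simplices (3): AB, AD, BD
  2-simplices (1): ABD

giving chain groups C_0 ≅ Z^3, C_1 ≅ Z^3, C_2 ≅ Z^1.

∂_1: C_1 → C_0 is given by ∂[p,q] = [q] − [p].
The 3×3 boundary matrix has rank 2 and Smith normal form diag(1,1).

The boundary map ∂_2: C_2 → C_1 maps a triangle to the signed sum of its edges. For instance
  ∂ABD = BD − AD + AB.
The resulting 3×1 matrix has rank 1, and its Smith normal form has invariant factors (1).

Now H_k = ker ∂_k / im ∂_{k+1}, so:

  H_2: rank ker ∂_2 − rank ∂_3 = (1 − 1) − 0 = 0, and there is no ∂_3, so H_2 ≅ 0.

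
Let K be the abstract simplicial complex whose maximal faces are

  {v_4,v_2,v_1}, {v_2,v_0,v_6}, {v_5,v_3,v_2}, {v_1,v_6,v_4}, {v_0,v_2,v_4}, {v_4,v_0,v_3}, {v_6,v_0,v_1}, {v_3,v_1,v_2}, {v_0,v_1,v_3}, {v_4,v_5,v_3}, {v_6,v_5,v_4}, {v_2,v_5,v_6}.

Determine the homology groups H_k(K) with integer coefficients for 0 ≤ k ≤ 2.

H_0 ≅ Z,  H_1 ≅ Z/2Z,  H_2 = 0.

Take the total order v_0 < v_1 < v_2 < v_3 < v_4 < v_5 < v_6 on the vertex set. Then K (dimension 2) consists of the simplices:

  0-simplices (7): [v_0], [v_1], [v_2], [v_3], [v_4], [v_5], [v_6]
  1-simplices (18): (18 of them)
  2-simplices (12): (12 of them)

giving chain groups C_0 ≅ Z^7, C_1 ≅ Z^18, C_2 ≅ Z^12.

∂_1: C_1 → C_0 sends each edge [p,q] (with p < q) to q − p. For instance
  ∂[v_1,v_6] = [v_6] − [v_1].
The 7×18 boundary matrix has rank 6 and Smith normal form diag(1,1,1,1,1,1).

The boundary map ∂_2: C_2 → C_1 acts by ∂[p,q,r] = [q,r] − [p,r] + [p,q]. For instance
  ∂[v_0,v_2,v_6] = [v_2,v_6] − [v_0,v_6] + [v_0,v_2],
  ∂[v_2,v_5,v_6] = [v_5,v_6] − [v_2,v_6] + [v_2,v_5].
This gives a 18×12 integer matrix of rank 12; reducing to Smith normal form yields diagonal entries (1,1,1,1,1,1,1,1,1,1,1,2).

From H_k ≅ ker(∂_k) / im(∂_{k+1}) we obtain:

  H_0: rank C_0 − rank ∂_1 = 7 − 6 = 1, and the invariant factors of ∂_1 are all 1, so H_0 ≅ Z.
  H_1: rank ker ∂_1 − rank ∂_2 = (18 − 6) − 12 = 0, and ∂_2 has invariant factor 2 > 1, so H_1 ≅ Z/2Z.
  H_2: rank ker ∂_2 − rank ∂_3 = (12 − 12) − 0 = 0, and there is no ∂_3, so H_2 ≅ 0.

As a check, the Euler characteristic is 7 − 18 + 12 = 1, which agrees with 1 − 0 + 0 = 1.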